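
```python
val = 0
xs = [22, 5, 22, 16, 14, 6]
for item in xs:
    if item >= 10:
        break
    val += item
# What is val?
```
Trace:
  val=0
  val=0, item=22

Final answer: 0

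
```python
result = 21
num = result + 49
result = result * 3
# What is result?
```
Trace:
  result=21
  result=21, num=70
  result=63, num=70

Final answer: 63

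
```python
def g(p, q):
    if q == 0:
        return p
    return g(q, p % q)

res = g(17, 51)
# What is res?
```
Call trace:
g(p=17, q=51)
  g(p=51, q=17)
    g(p=17, q=0)
    -> return 17
  -> return 17
-> return 17

Final answer: 17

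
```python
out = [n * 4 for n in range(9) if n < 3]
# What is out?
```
Trace:
  n=0
  n=1
  n=2
  n=3
  n=4
  n=5
  n=6
  n=7
  n=8
  out=[0, 4, 8]

Final answer: [0, 4, 8]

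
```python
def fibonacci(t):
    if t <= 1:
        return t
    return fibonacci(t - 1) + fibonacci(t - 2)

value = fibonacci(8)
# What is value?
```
Call trace (a repeated sub-call is expanded the first time; later identical calls just restate its return value):
fibonacci(t=8)
  fibonacci(t=7)
    fibonacci(t=6)
      fibonacci(t=5)
        fibonacci(t=4)
          fibonacci(t=3)
            fibonacci(t=2)
              fibonacci(t=1)
              -> return 1
              fibonacci(t=0)
              -> return 0
            -> return 1
            fibonacci(t=1)
            -> return 1
          -> return 2
          fibonacci(t=2) -> return 1  (same call as traced above)
        -> return 3
        fibonacci(t=3) -> return 2  (same call as traced above)
      -> return 5
      fibonacci(t=4) -> return 3  (same call as traced above)
    -> return 8
    fibonacci(t=5) -> return 5  (same call as traced above)
  -> return 13
  fibonacci(t=6) -> return 8  (same call as traced above)
-> return 21

Final answer: 21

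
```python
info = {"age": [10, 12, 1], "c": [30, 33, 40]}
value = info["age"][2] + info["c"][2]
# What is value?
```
Trace:
  info={'age': [10, 12, 1], 'c': [30, 33, 40]}
  info={'age': [10, 12, 1], 'c': [30, 33, 40]}, value=41

Final answer: 41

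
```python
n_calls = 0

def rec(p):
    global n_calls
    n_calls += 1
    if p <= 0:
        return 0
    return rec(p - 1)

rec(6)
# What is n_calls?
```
Call trace:
rec(p=6)
  rec(p=5)
    rec(p=4)
      rec(p=3)
        rec(p=2)
          rec(p=1)
            rec(p=0)
            -> return 0
          -> return 0
        -> return 0
      -> return 0
    -> return 0
  -> return 0
-> return 0

n_calls is incremented once per call. rec is entered once for each p = 6, 5, 4, 3, 2, 1, 0 (the p <= 0 call returns without recursing), i.e. 6 + 1 calls.
n_calls = 7

Final answer: 7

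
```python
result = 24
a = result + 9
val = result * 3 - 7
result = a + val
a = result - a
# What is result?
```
Trace:
  result=24
  result=24, a=33
  result=24, a=33, val=65
  result=98, a=33, val=65
  result=98, a=65, val=65

Final answer: 98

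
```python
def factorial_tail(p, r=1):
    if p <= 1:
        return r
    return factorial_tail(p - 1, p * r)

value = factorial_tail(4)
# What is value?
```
Call trace:
factorial_tail(p=4, r=1)
  factorial_tail(p=3, r=4)
    factorial_tail(p=2, r=12)
      factorial_tail(p=1, r=24)
      -> return 24
    -> return 24
  -> return 24
-> return 24

Final answer: 24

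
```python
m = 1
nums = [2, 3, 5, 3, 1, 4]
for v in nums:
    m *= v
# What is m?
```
Trace:
  m=1
  m=2, v=2
  m=6, v=3
  m=30, v=5
  m=90, v=3
  m=90, v=1
  m=360, v=4

Final answer: 360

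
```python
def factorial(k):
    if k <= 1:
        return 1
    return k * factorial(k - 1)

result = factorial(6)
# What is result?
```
Call trace:
factorial(k=6)
  factorial(k=5)
    factorial(k=4)
      factorial(k=3)
        factorial(k=2)
          factorial(k=1)
          -> return 1
        -> return 2
      -> return 6
    -> return 24
  -> return 120
-> return 720

Final answer: 720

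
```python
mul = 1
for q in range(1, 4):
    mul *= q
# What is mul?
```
Trace:
  mul=1
  mul=1, q=1
  mul=2, q=2
  mul=6, q=3

Final answer: 6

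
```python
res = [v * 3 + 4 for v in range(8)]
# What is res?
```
Trace:
  v=0
  v=1
  v=2
  v=3
  v=4
  v=5
  v=6
  v=7
  res=[4, 7, 10, 13, 16, 19, 22, 25]

Final answer: [4, 7, 10, 13, 16, 19, 22, 25]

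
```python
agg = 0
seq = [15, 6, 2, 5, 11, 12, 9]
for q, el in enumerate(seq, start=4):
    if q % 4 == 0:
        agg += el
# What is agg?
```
Trace:
  agg=0
  agg=15, q=4, el=15
  agg=15, q=5, el=6
  agg=15, q=6, el=2
  agg=15, q=7, el=5
  agg=26, q=8, el=11
  agg=26, q=9, el=12
  agg=26, q=10, el=9

Final answer: 26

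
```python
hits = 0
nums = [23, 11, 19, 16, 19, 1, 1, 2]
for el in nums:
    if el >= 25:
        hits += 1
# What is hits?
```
Trace:
  hits=0
  hits=0, el=23
  hits=0, el=11
  hits=0, el=19
  hits=0, el=16
  hits=0, el=19
  hits=0, el=1
  hits=0, el=1
  hits=0, el=2

Final answer: 0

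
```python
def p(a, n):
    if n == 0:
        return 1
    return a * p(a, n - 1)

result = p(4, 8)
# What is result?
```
Call trace:
p(a=4, n=8)
  p(a=4, n=7)
    p(a=4, n=6)
      p(a=4, n=5)
        p(a=4, n=4)
          p(a=4, n=3)
            p(a=4, n=2)
              p(a=4, n=1)
                p(a=4, n=0)
                -> return 1
              -> return 4
            -> return 16
          -> return 64
        -> return 256
      -> return 1024
    -> return 4096
  -> return 16384
-> return 65536

Final answer: 65536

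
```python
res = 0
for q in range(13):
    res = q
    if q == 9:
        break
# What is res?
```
Trace:
  res=0
  res=0, q=0
  res=1, q=1
  res=2, q=2
  res=3, q=3
  res=4, q=4
  res=5, q=5
  res=6, q=6
  res=7, q=7
  res=8, q=8
  res=9, q=9

Final answer: 9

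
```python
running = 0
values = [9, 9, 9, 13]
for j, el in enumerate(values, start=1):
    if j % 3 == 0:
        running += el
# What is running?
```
Trace:
  running=0
  running=0, j=1, el=9
  running=0, j=2, el=9
  running=9, j=3, el=9
  running=9, j=4, el=13

Final answer: 9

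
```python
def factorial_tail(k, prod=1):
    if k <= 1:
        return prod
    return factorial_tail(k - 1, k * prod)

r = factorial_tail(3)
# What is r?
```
Call trace:
factorial_tail(k=3, prod=1)
  factorial_tail(k=2, prod=3)
    factorial_tail(k=1, prod=6)
    -> return 6
  -> return 6
-> return 6

Final answer: 6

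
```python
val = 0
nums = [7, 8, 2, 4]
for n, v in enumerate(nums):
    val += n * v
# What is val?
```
Trace:
  val=0
  val=0, n=0, v=7
  val=8, n=1, v=8
  val=12, n=2, v=2
  val=24, n=3, v=4

Final answer: 24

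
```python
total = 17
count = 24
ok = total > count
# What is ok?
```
Trace:
  total=17
  total=17, count=24
  total=17, count=24, ok=False

Final answer: False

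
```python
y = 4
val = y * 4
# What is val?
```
Trace:
  y=4
  y=4, val=16

Final answer: 16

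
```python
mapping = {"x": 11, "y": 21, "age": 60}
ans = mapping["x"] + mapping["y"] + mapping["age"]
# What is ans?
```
Trace:
  mapping={'x': 11, 'y': 21, 'age': 60}
  mapping={'x': 11, 'y': 21, 'age': 60}, ans=92

Final answer: 92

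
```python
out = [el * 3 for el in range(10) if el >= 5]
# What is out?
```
Trace:
  el=0
  el=1
  el=2
  el=3
  el=4
  el=5
  el=6
  el=7
  el=8
  el=9
  out=[15, 18, 21, 24, 27]

Final answer: [15, 18, 21, 24, 27]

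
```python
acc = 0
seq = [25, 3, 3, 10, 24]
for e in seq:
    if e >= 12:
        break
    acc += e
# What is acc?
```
Trace:
  acc=0
  acc=0, e=25

Final answer: 0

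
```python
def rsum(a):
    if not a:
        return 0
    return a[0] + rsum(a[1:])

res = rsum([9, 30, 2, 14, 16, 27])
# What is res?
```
Call trace:
rsum(a=[9, 30, 2, 14, 16, 27])
  rsum(a=[30, 2, 14, 16, 27])
    rsum(a=[2, 14, 16, 27])
      rsum(a=[14, 16, 27])
        rsum(a=[16, 27])
          rsum(a=[27])
            rsum(a=[])
            -> return 0
          -> return 27
        -> return 43
      -> return 57
    -> return 59
  -> return 89
-> return 98

Final answer: 98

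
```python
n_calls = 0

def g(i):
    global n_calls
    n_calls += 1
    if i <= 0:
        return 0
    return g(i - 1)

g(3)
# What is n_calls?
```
Call trace:
g(i=3)
  g(i=2)
    g(i=1)
      g(i=0)
      -> return 0
    -> return 0
  -> return 0
-> return 0

n_calls is incremented once per call. g is entered once for each i = 3, 2, 1, 0 (the i <= 0 call returns without recursing), i.e. 3 + 1 calls.
n_calls = 4

Final answer: 4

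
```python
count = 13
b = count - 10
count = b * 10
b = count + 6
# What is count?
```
Trace:
  count=13
  count=13, b=3
  count=30, b=3
  count=30, b=36

Final answer: 30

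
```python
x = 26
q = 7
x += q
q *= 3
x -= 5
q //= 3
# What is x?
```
Trace:
  x=26
  x=26, q=7
  x=33, q=7
  x=33, q=21
  x=28, q=21
  x=28, q=7

Final answer: 28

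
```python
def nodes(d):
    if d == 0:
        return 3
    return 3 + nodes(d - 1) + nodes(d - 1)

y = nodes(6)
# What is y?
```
Call trace (a repeated sub-call is expanded the first time; later identical calls just restate its return value):
nodes(d=6)
  nodes(d=5)
    nodes(d=4)
      nodes(d=3)
        nodes(d=2)
          nodes(d=1)
            nodes(d=0)
            -> return 3
            nodes(d=0)
            -> return 3
          -> return 9
          nodes(d=1) -> return 9  (same call as traced above)
        -> return 21
        nodes(d=2) -> return 21  (same call as traced above)
      -> return 45
      nodes(d=3) -> return 45  (same call as traced above)
    -> return 93
    nodes(d=4) -> return 93  (same call as traced above)
  -> return 189
  nodes(d=5) -> return 189  (same call as traced above)
-> return 381

Final answer: 381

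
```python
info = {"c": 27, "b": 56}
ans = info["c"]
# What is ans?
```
Trace:
  info={'c': 27, 'b': 56}
  info={'c': 27, 'b': 56}, ans=27

Final answer: 27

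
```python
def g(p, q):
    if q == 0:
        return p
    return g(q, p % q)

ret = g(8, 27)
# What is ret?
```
Call trace:
g(p=8, q=27)
  g(p=27, q=8)
    g(p=8, q=3)
      g(p=3, q=2)
        g(p=2, q=1)
          g(p=1, q=0)
          -> return 1
        -> return 1
      -> return 1
    -> return 1
  -> return 1
-> return 1

Final answer: 1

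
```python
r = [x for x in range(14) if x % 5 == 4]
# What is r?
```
Trace:
  x=0
  x=1
  x=2
  x=3
  x=4
  x=5
  x=6
  x=7
  x=8
  x=9
  x=10
  x=11
  x=12
  x=13
  r=[4, 9]

Final answer: [4, 9]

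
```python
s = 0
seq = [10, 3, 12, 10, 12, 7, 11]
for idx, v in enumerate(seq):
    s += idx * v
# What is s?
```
Trace:
  s=0
  s=0, idx=0, v=10
  s=3, idx=1, v=3
  s=27, idx=2, v=12
  s=57, idx=3, v=10
  s=105, idx=4, v=12
  s=140, idx=5, v=7
  s=206, idx=6, v=11

Final answer: 206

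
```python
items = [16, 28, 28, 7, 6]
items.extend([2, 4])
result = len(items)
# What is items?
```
Trace:
  items=[16, 28, 28, 7, 6]
  items=[16, 28, 28, 7, 6, 2, 4]
  items=[16, 28, 28, 7, 6, 2, 4], result=7

Final answer: [16, 28, 28, 7, 6, 2, 4]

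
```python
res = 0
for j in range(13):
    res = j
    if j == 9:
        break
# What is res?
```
Trace:
  res=0
  res=0, j=0
  res=1, j=1
  res=2, j=2
  res=3, j=3
  res=4, j=4
  res=5, j=5
  res=6, j=6
  res=7, j=7
  res=8, j=8
  res=9, j=9

Final answer: 9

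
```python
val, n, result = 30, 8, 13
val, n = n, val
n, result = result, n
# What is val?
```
Trace:
  val=30, n=8, result=13
  val=8, n=30, result=13
  val=8, n=13, result=30

Final answer: 8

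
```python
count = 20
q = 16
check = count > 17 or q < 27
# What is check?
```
Trace:
  count=20
  count=20, q=16
  count=20, q=16, check=True

Final answer: True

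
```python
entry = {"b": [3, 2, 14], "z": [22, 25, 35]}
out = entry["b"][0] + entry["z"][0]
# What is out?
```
Trace:
  entry={'b': [3, 2, 14], 'z': [22, 25, 35]}
  entry={'b': [3, 2, 14], 'z': [22, 25, 35]}, out=25

Final answer: 25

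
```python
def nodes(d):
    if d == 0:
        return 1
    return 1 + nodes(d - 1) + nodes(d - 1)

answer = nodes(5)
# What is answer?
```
Call trace (a repeated sub-call is expanded the first time; later identical calls just restate its return value):
nodes(d=5)
  nodes(d=4)
    nodes(d=3)
      nodes(d=2)
        nodes(d=1)
          nodes(d=0)
          -> return 1
          nodes(d=0)
          -> return 1
        -> return 3
        nodes(d=1) -> return 3  (same call as traced above)
      -> return 7
      nodes(d=2) -> return 7  (same call as traced above)
    -> return 15
    nodes(d=3) -> return 15  (same call as traced above)
  -> return 31
  nodes(d=4) -> return 31  (same call as traced above)
-> return 63

Final answer: 63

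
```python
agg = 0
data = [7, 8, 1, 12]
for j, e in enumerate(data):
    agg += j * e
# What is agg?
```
Trace:
  agg=0
  agg=0, j=0, e=7
  agg=8, j=1, e=8
  agg=10, j=2, e=1
  agg=46, j=3, e=12

Final answer: 46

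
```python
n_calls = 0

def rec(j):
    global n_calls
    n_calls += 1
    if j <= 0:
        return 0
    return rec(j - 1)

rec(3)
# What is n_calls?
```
Call trace:
rec(j=3)
  rec(j=2)
    rec(j=1)
      rec(j=0)
      -> return 0
    -> return 0
  -> return 0
-> return 0

n_calls is incremented once per call. rec is entered once for each j = 3, 2, 1, 0 (the j <= 0 call returns without recursing), i.e. 3 + 1 calls.
n_calls = 4

Final answer: 4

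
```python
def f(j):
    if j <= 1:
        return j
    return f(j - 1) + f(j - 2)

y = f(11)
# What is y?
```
Call trace (a repeated sub-call is expanded the first time; later identical calls just restate its return value):
f(j=11)
  f(j=10)
    f(j=9)
      f(j=8)
        f(j=7)
          f(j=6)
            f(j=5)
              f(j=4)
                f(j=3)
                  f(j=2)
                    f(j=1)
                    -> return 1
                    f(j=0)
                    -> return 0
                  -> return 1
                  f(j=1)
                  -> return 1
                -> return 2
                f(j=2) -> return 1  (same call as traced above)
              -> return 3
              f(j=3) -> return 2  (same call as traced above)
            -> return 5
            f(j=4) -> return 3  (same call as traced above)
          -> return 8
          f(j=5) -> return 5  (same call as traced above)
        -> return 13
        f(j=6) -> return 8  (same call as traced above)
      -> return 21
      f(j=7) -> return 13  (same call as traced above)
    -> return 34
    f(j=8) -> return 21  (same call as traced above)
  -> return 55
  f(j=9) -> return 34  (same call as traced above)
-> return 89

Final answer: 89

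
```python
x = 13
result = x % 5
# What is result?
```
Trace:
  x=13
  x=13, result=3

Final answer: 3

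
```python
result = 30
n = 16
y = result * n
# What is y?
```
Trace:
  result=30
  result=30, n=16
  result=30, n=16, y=480

Final answer: 480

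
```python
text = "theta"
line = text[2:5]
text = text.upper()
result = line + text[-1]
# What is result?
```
Trace:
  text='theta'
  text='theta', line='eta'
  text='THETA', line='eta'
  text='THETA', line='eta', result='etaA'

Final answer: 'etaA'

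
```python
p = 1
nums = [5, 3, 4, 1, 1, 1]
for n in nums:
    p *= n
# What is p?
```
Trace:
  p=1
  p=5, n=5
  p=15, n=3
  p=60, n=4
  p=60, n=1
  p=60, n=1
  p=60, n=1

Final answer: 60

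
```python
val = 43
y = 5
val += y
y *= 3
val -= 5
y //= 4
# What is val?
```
Trace:
  val=43
  val=43, y=5
  val=48, y=5
  val=48, y=15
  val=43, y=15
  val=43, y=3

Final answer: 43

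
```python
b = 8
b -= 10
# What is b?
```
Trace:
  b=8
  b=-2

Final answer: -2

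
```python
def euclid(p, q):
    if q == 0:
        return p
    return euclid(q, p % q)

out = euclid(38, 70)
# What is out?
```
Call trace:
euclid(p=38, q=70)
  euclid(p=70, q=38)
    euclid(p=38, q=32)
      euclid(p=32, q=6)
        euclid(p=6, q=2)
          euclid(p=2, q=0)
          -> return 2
        -> return 2
      -> return 2
    -> return 2
  -> return 2
-> return 2

Final answer: 2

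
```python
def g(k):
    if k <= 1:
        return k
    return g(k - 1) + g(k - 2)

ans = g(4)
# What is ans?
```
Call trace (a repeated sub-call is expanded the first time; later identical calls just restate its return value):
g(k=4)
  g(k=3)
    g(k=2)
      g(k=1)
      -> return 1
      g(k=0)
      -> return 0
    -> return 1
    g(k=1)
    -> return 1
  -> return 2
  g(k=2) -> return 1  (same call as traced above)
-> return 3

Final answer: 3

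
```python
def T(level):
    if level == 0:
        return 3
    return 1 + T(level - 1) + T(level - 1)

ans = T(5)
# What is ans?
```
Call trace (a repeated sub-call is expanded the first time; later identical calls just restate its return value):
T(level=5)
  T(level=4)
    T(level=3)
      T(level=2)
        T(level=1)
          T(level=0)
          -> return 3
          T(level=0)
          -> return 3
        -> return 7
        T(level=1) -> return 7  (same call as traced above)
      -> return 15
      T(level=2) -> return 15  (same call as traced above)
    -> return 31
    T(level=3) -> return 31  (same call as traced above)
  -> return 63
  T(level=4) -> return 63  (same call as traced above)
-> return 127

Final answer: 127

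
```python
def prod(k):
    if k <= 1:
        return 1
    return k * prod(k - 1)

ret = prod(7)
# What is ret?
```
Call trace:
prod(k=7)
  prod(k=6)
    prod(k=5)
      prod(k=4)
        prod(k=3)
          prod(k=2)
            prod(k=1)
            -> return 1
          -> return 2
        -> return 6
      -> return 24
    -> return 120
  -> return 720
-> return 5040

Final answer: 5040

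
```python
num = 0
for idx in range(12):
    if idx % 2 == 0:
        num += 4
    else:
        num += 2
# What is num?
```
Trace:
  num=0
  num=4, idx=0
  num=6, idx=1
  num=10, idx=2
  num=12, idx=3
  num=16, idx=4
  num=18, idx=5
  num=22, idx=6
  num=24, idx=7
  num=28, idx=8
  num=30, idx=9
  num=34, idx=10
  num=36, idx=11

Final answer: 36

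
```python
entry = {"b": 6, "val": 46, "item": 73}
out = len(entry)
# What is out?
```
Trace:
  entry={'b': 6, 'val': 46, 'item': 73}
  entry={'b': 6, 'val': 46, 'item': 73}, out=3

Final answer: 3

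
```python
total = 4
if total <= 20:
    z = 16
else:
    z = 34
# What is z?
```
Trace:
  total=4
  total=4, z=16

Final answer: 16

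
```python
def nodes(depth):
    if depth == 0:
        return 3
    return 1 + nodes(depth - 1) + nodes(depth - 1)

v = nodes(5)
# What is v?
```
Call trace (a repeated sub-call is expanded the first time; later identical calls just restate its return value):
nodes(depth=5)
  nodes(depth=4)
    nodes(depth=3)
      nodes(depth=2)
        nodes(depth=1)
          nodes(depth=0)
          -> return 3
          nodes(depth=0)
          -> return 3
        -> return 7
        nodes(depth=1) -> return 7  (same call as traced above)
      -> return 15
      nodes(depth=2) -> return 15  (same call as traced above)
    -> return 31
    nodes(depth=3) -> return 31  (same call as traced above)
  -> return 63
  nodes(depth=4) -> return 63  (same call as traced above)
-> return 127

Final answer: 127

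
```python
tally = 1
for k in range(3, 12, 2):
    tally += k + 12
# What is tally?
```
Trace:
  tally=1
  tally=16, k=3
  tally=33, k=5
  tally=52, k=7
  tally=73, k=9
  tally=96, k=11

Final answer: 96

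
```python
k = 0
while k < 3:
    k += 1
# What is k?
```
Trace:
  k=0
  k=1
  k=2
  k=3

Final answer: 3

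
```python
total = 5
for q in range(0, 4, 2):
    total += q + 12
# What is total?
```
Trace:
  total=5
  total=17, q=0
  total=31, q=2

Final answer: 31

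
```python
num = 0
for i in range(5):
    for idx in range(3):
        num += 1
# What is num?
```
Trace:
  num=0
  num=1, i=0, idx=0
  num=2, i=0, idx=1
  num=3, i=0, idx=2
  num=4, i=1, idx=0
  num=5, i=1, idx=1
  num=6, i=1, idx=2
  num=7, i=2, idx=0
  num=8, i=2, idx=1
  num=9, i=2, idx=2
  num=10, i=3, idx=0
  num=11, i=3, idx=1
  num=12, i=3, idx=2
  num=13, i=4, idx=0
  num=14, i=4, idx=1
  num=15, i=4, idx=2

Final answer: 15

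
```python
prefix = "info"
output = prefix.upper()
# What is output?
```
Trace:
  prefix='info'
  prefix='info', output='INFO'

Final answer: 'INFO'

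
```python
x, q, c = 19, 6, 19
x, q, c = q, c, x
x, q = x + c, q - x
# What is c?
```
Trace:
  x=19, q=6, c=19
  x=6, q=19, c=19
  x=25, q=13, c=19

Final answer: 19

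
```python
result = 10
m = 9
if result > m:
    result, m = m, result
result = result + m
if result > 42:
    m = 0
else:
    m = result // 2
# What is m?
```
Trace:
  result=10
  result=10, m=9
  result=9, m=10
  result=19, m=10
  result=19, m=9

Final answer: 9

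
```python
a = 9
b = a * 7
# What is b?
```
Trace:
  a=9
  a=9, b=63

Final answer: 63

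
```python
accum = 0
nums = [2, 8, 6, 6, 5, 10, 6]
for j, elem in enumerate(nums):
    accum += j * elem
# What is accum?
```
Trace:
  accum=0
  accum=0, j=0, elem=2
  accum=8, j=1, elem=8
  accum=20, j=2, elem=6
  accum=38, j=3, elem=6
  accum=58, j=4, elem=5
  accum=108, j=5, elem=10
  accum=144, j=6, elem=6

Final answer: 144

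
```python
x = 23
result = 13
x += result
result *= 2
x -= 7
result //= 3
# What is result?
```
Trace:
  x=23
  x=23, result=13
  x=36, result=13
  x=36, result=26
  x=29, result=26
  x=29, result=8

Final answer: 8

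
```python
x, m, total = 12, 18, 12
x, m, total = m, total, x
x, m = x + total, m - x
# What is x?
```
Trace:
  x=12, m=18, total=12
  x=18, m=12, total=12
  x=30, m=-6, total=12

Final answer: 30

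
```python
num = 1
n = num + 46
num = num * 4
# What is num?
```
Trace:
  num=1
  num=1, n=47
  num=4, n=47

Final answer: 4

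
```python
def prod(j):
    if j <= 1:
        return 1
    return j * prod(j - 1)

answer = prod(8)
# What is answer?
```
Call trace:
prod(j=8)
  prod(j=7)
    prod(j=6)
      prod(j=5)
        prod(j=4)
          prod(j=3)
            prod(j=2)
              prod(j=1)
              -> return 1
            -> return 2
          -> return 6
        -> return 24
      -> return 120
    -> return 720
  -> return 5040
-> return 40320

Final answer: 40320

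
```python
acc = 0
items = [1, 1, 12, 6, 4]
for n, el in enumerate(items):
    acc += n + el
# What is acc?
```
Trace:
  acc=0
  acc=1, n=0, el=1
  acc=3, n=1, el=1
  acc=17, n=2, el=12
  acc=26, n=3, el=6
  acc=34, n=4, el=4

Final answer: 34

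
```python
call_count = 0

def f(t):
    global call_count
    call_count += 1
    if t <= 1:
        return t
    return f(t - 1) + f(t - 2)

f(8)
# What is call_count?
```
Call trace (a repeated sub-call is expanded the first time; later identical calls just restate its return value):
f(t=8)
  f(t=7)
    f(t=6)
      f(t=5)
        f(t=4)
          f(t=3)
            f(t=2)
              f(t=1)
              -> return 1
              f(t=0)
              -> return 0
            -> return 1
            f(t=1)
            -> return 1
          -> return 2
          f(t=2) -> return 1  (same call as traced above)
        -> return 3
        f(t=3) -> return 2  (same call as traced above)
      -> return 5
      f(t=4) -> return 3  (same call as traced above)
    -> return 8
    f(t=5) -> return 5  (same call as traced above)
  -> return 13
  f(t=6) -> return 8  (same call as traced above)
-> return 21

call_count is incremented once per call, so count the calls in each subtree. Let C(t) = number of calls made by f(t).
C(0) = C(1) = 1 (base case, no recursion); C(t) = 1 + C(t - 1) + C(t - 2) otherwise.
C(2) = 1 + C(1) + C(0) = 1 + 1 + 1 = 3
C(3) = 1 + C(2) + C(1) = 1 + 3 + 1 = 5
C(4) = 1 + C(3) + C(2) = 1 + 5 + 3 = 9
C(5) = 1 + C(4) + C(3) = 1 + 9 + 5 = 15
C(6) = 1 + C(5) + C(4) = 1 + 15 + 9 = 25
C(7) = 1 + C(6) + C(5) = 1 + 25 + 15 = 41
C(8) = 1 + C(7) + C(6) = 1 + 41 + 25 = 67
call_count = C(8) = 67

Final answer: 67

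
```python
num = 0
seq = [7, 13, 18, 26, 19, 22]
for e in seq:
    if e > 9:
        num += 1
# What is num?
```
Trace:
  num=0
  num=0, e=7
  num=1, e=13
  num=2, e=18
  num=3, e=26
  num=4, e=19
  num=5, e=22

Final answer: 5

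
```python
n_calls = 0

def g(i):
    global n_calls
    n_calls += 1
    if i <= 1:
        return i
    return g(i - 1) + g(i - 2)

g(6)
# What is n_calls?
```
Call trace (a repeated sub-call is expanded the first time; later identical calls just restate its return value):
g(i=6)
  g(i=5)
    g(i=4)
      g(i=3)
        g(i=2)
          g(i=1)
          -> return 1
          g(i=0)
          -> return 0
        -> return 1
        g(i=1)
        -> return 1
      -> return 2
      g(i=2) -> return 1  (same call as traced above)
    -> return 3
    g(i=3) -> return 2  (same call as traced above)
  -> return 5
  g(i=4) -> return 3  (same call as traced above)
-> return 8

n_calls is incremented once per call, so count the calls in each subtree. Let C(i) = number of calls made by g(i).
C(0) = C(1) = 1 (base case, no recursion); C(i) = 1 + C(i - 1) + C(i - 2) otherwise.
C(2) = 1 + C(1) + C(0) = 1 + 1 + 1 = 3
C(3) = 1 + C(2) + C(1) = 1 + 3 + 1 = 5
C(4) = 1 + C(3) + C(2) = 1 + 5 + 3 = 9
C(5) = 1 + C(4) + C(3) = 1 + 9 + 5 = 15
C(6) = 1 + C(5) + C(4) = 1 + 15 + 9 = 25
n_calls = C(6) = 25

Final answer: 25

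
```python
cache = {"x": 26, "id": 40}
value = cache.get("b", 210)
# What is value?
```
Trace:
  cache={'x': 26, 'id': 40}
  cache={'x': 26, 'id': 40}, value=210

Final answer: 210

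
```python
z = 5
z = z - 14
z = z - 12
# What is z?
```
Trace:
  z=5
  z=-9
  z=-21

Final answer: -21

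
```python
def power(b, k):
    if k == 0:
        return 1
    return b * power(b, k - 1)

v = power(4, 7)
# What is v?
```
Call trace:
power(b=4, k=7)
  power(b=4, k=6)
    power(b=4, k=5)
      power(b=4, k=4)
        power(b=4, k=3)
          power(b=4, k=2)
            power(b=4, k=1)
              power(b=4, k=0)
              -> return 1
            -> return 4
          -> return 16
        -> return 64
      -> return 256
    -> return 1024
  -> return 4096
-> return 16384

Final answer: 16384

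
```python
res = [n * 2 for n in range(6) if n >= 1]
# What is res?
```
Trace:
  n=0
  n=1
  n=2
  n=3
  n=4
  n=5
  res=[2, 4, 6, 8, 10]

Final answer: [2, 4, 6, 8, 10]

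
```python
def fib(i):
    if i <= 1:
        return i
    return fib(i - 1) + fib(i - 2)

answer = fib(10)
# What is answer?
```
Call trace (a repeated sub-call is expanded the first time; later identical calls just restate its return value):
fib(i=10)
  fib(i=9)
    fib(i=8)
      fib(i=7)
        fib(i=6)
          fib(i=5)
            fib(i=4)
              fib(i=3)
                fib(i=2)
                  fib(i=1)
                  -> return 1
                  fib(i=0)
                  -> return 0
                -> return 1
                fib(i=1)
                -> return 1
              -> return 2
              fib(i=2) -> return 1  (same call as traced above)
            -> return 3
            fib(i=3) -> return 2  (same call as traced above)
          -> return 5
          fib(i=4) -> return 3  (same call as traced above)
        -> return 8
        fib(i=5) -> return 5  (same call as traced above)
      -> return 13
      fib(i=6) -> return 8  (same call as traced above)
    -> return 21
    fib(i=7) -> return 13  (same call as traced above)
  -> return 34
  fib(i=8) -> return 21  (same call as traced above)
-> return 55

Final answer: 55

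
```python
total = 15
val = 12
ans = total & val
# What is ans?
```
Trace:
  total=15
  total=15, val=12
  total=15, val=12, ans=12

Final answer: 12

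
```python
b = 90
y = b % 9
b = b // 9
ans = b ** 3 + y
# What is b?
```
Trace:
  b=90
  b=90, y=0
  b=10, y=0
  b=10, y=0, ans=1000

Final answer: 10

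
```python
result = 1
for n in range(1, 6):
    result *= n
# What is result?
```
Trace:
  result=1
  result=1, n=1
  result=2, n=2
  result=6, n=3
  result=24, n=4
  result=120, n=5

Final answer: 120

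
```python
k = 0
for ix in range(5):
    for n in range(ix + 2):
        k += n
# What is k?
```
Trace:
  k=0
  k=0, ix=0, n=0
  k=1, ix=0, n=1
  k=1, ix=1, n=0
  k=2, ix=1, n=1
  k=4, ix=1, n=2
  k=4, ix=2, n=0
  k=5, ix=2, n=1
  k=7, ix=2, n=2
  k=10, ix=2, n=3
  k=10, ix=3, n=0
  k=11, ix=3, n=1
  k=13, ix=3, n=2
  k=16, ix=3, n=3
  k=20, ix=3, n=4
  k=20, ix=4, n=0
  k=21, ix=4, n=1
  k=23, ix=4, n=2
  k=26, ix=4, n=3
  k=30, ix=4, n=4
  k=35, ix=4, n=5

Final answer: 35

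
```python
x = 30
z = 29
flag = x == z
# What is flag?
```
Trace:
  x=30
  x=30, z=29
  x=30, z=29, flag=False

Final answer: False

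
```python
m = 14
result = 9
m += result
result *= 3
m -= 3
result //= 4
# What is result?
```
Trace:
  m=14
  m=14, result=9
  m=23, result=9
  m=23, result=27
  m=20, result=27
  m=20, result=6

Final answer: 6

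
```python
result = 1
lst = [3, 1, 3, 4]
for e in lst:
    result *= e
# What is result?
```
Trace:
  result=1
  result=3, e=3
  result=3, e=1
  result=9, e=3
  result=36, e=4

Final answer: 36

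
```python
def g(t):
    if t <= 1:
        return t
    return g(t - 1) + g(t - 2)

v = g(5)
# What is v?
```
Call trace (a repeated sub-call is expanded the first time; later identical calls just restate its return value):
g(t=5)
  g(t=4)
    g(t=3)
      g(t=2)
        g(t=1)
        -> return 1
        g(t=0)
        -> return 0
      -> return 1
      g(t=1)
      -> return 1
    -> return 2
    g(t=2) -> return 1  (same call as traced above)
  -> return 3
  g(t=3) -> return 2  (same call as traced above)
-> return 5

Final answer: 5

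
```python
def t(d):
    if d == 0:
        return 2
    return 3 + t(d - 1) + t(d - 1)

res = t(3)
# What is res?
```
Call trace (a repeated sub-call is expanded the first time; later identical calls just restate its return value):
t(d=3)
  t(d=2)
    t(d=1)
      t(d=0)
      -> return 2
      t(d=0)
      -> return 2
    -> return 7
    t(d=1) -> return 7  (same call as traced above)
  -> return 17
  t(d=2) -> return 17  (same call as traced above)
-> return 37

Final answer: 37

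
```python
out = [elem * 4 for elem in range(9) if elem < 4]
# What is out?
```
Trace:
  elem=0
  elem=1
  elem=2
  elem=3
  elem=4
  elem=5
  elem=6
  elem=7
  elem=8
  out=[0, 4, 8, 12]

Final answer: [0, 4, 8, 12]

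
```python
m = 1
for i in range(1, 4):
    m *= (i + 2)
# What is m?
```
Trace:
  m=1
  m=3, i=1
  m=12, i=2
  m=60, i=3

Final answer: 60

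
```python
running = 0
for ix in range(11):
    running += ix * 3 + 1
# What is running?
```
Trace:
  running=0
  running=1, ix=0
  running=5, ix=1
  running=12, ix=2
  running=22, ix=3
  running=35, ix=4
  running=51, ix=5
  running=70, ix=6
  running=92, ix=7
  running=117, ix=8
  running=145, ix=9
  running=176, ix=10

Final answer: 176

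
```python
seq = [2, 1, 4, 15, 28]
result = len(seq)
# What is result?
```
Trace:
  seq=[2, 1, 4, 15, 28]
  seq=[2, 1, 4, 15, 28], result=5

Final answer: 5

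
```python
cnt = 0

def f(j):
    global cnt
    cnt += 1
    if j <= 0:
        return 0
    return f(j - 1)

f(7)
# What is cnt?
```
Call trace:
f(j=7)
  f(j=6)
    f(j=5)
      f(j=4)
        f(j=3)
          f(j=2)
            f(j=1)
              f(j=0)
              -> return 0
            -> return 0
          -> return 0
        -> return 0
      -> return 0
    -> return 0
  -> return 0
-> return 0

cnt is incremented once per call. f is entered once for each j = 7, 6, 5, 4, 3, 2, 1, 0 (the j <= 0 call returns without recursing), i.e. 7 + 1 calls.
cnt = 8

Final answer: 8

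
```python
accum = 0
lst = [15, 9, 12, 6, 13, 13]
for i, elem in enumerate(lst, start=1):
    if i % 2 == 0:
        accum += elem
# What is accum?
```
Trace:
  accum=0
  accum=0, i=1, elem=15
  accum=9, i=2, elem=9
  accum=9, i=3, elem=12
  accum=15, i=4, elem=6
  accum=15, i=5, elem=13
  accum=28, i=6, elem=13

Final answer: 28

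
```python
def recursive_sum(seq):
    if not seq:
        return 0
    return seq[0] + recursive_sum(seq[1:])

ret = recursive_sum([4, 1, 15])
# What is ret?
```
Call trace:
recursive_sum(seq=[4, 1, 15])
  recursive_sum(seq=[1, 15])
    recursive_sum(seq=[15])
      recursive_sum(seq=[])
      -> return 0
    -> return 15
  -> return 16
-> return 20

Final answer: 20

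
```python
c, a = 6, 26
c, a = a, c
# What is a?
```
Trace:
  c=6, a=26
  c=26, a=6

Final answer: 6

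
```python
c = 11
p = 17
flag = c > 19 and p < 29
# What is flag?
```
Trace:
  c=11
  c=11, p=17
  c=11, p=17, flag=False

Final answer: False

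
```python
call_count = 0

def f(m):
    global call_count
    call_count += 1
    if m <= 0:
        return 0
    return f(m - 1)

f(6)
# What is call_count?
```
Call trace:
f(m=6)
  f(m=5)
    f(m=4)
      f(m=3)
        f(m=2)
          f(m=1)
            f(m=0)
            -> return 0
          -> return 0
        -> return 0
      -> return 0
    -> return 0
  -> return 0
-> return 0

call_count is incremented once per call. f is entered once for each m = 6, 5, 4, 3, 2, 1, 0 (the m <= 0 call returns without recursing), i.e. 6 + 1 calls.
call_count = 7

Final answer: 7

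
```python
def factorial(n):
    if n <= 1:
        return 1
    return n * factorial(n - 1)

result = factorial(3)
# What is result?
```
Call trace:
factorial(n=3)
  factorial(n=2)
    factorial(n=1)
    -> return 1
  -> return 2
-> return 6

Final answer: 6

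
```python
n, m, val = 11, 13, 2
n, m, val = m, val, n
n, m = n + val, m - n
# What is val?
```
Trace:
  n=11, m=13, val=2
  n=13, m=2, val=11
  n=24, m=-11, val=11

Final answer: 11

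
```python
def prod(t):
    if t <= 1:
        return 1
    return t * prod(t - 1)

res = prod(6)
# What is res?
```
Call trace:
prod(t=6)
  prod(t=5)
    prod(t=4)
      prod(t=3)
        prod(t=2)
          prod(t=1)
          -> return 1
        -> return 2
      -> return 6
    -> return 24
  -> return 120
-> return 720

Final answer: 720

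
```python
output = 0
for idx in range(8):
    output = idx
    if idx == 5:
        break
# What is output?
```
Trace:
  output=0
  output=0, idx=0
  output=1, idx=1
  output=2, idx=2
  output=3, idx=3
  output=4, idx=4
  output=5, idx=5

Final answer: 5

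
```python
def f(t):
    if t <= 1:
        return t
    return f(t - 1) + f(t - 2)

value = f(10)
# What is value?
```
Call trace (a repeated sub-call is expanded the first time; later identical calls just restate its return value):
f(t=10)
  f(t=9)
    f(t=8)
      f(t=7)
        f(t=6)
          f(t=5)
            f(t=4)
              f(t=3)
                f(t=2)
                  f(t=1)
                  -> return 1
                  f(t=0)
                  -> return 0
                -> return 1
                f(t=1)
                -> return 1
              -> return 2
              f(t=2) -> return 1  (same call as traced above)
            -> return 3
            f(t=3) -> return 2  (same call as traced above)
          -> return 5
          f(t=4) -> return 3  (same call as traced above)
        -> return 8
        f(t=5) -> return 5  (same call as traced above)
      -> return 13
      f(t=6) -> return 8  (same call as traced above)
    -> return 21
    f(t=7) -> return 13  (same call as traced above)
  -> return 34
  f(t=8) -> return 21  (same call as traced above)
-> return 55

Final answer: 55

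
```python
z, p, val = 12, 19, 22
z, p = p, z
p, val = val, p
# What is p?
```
Trace:
  z=12, p=19, val=22
  z=19, p=12, val=22
  z=19, p=22, val=12

Final answer: 22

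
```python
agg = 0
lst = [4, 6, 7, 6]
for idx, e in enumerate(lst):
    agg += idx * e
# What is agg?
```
Trace:
  agg=0
  agg=0, idx=0, e=4
  agg=6, idx=1, e=6
  agg=20, idx=2, e=7
  agg=38, idx=3, e=6

Final answer: 38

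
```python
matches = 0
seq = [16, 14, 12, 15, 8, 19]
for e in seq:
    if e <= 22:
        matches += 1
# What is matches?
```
Trace:
  matches=0
  matches=1, e=16
  matches=2, e=14
  matches=3, e=12
  matches=4, e=15
  matches=5, e=8
  matches=6, e=19

Final answer: 6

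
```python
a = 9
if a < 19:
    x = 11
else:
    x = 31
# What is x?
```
Trace:
  a=9
  a=9, x=11

Final answer: 11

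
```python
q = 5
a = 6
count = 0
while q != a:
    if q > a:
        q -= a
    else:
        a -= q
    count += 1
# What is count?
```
Trace:
  q=5
  q=5, a=6
  q=5, a=6, count=0
  q=5, a=1, count=1
  q=4, a=1, count=2
  q=3, a=1, count=3
  q=2, a=1, count=4
  q=1, a=1, count=5

Final answer: 5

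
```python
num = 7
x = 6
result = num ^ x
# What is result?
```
Trace:
  num=7
  num=7, x=6
  num=7, x=6, result=1

Final answer: 1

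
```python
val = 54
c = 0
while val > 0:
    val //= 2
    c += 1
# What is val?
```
Trace:
  val=54
  val=54, c=0
  val=27, c=1
  val=13, c=2
  val=6, c=3
  val=3, c=4
  val=1, c=5
  val=0, c=6

Final answer: 0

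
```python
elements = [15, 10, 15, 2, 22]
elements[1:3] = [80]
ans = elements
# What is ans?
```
Trace:
  elements=[15, 10, 15, 2, 22]
  elements=[15, 80, 2, 22]
  elements=[15, 80, 2, 22], ans=[15, 80, 2, 22]

Final answer: [15, 80, 2, 22]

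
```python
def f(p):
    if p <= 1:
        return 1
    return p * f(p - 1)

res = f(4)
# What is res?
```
Call trace:
f(p=4)
  f(p=3)
    f(p=2)
      f(p=1)
      -> return 1
    -> return 2
  -> return 6
-> return 24

Final answer: 24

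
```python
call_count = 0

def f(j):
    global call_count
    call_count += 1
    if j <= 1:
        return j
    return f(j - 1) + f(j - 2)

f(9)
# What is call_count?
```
Call trace (a repeated sub-call is expanded the first time; later identical calls just restate its return value):
f(j=9)
  f(j=8)
    f(j=7)
      f(j=6)
        f(j=5)
          f(j=4)
            f(j=3)
              f(j=2)
                f(j=1)
                -> return 1
                f(j=0)
                -> return 0
              -> return 1
              f(j=1)
              -> return 1
            -> return 2
            f(j=2) -> return 1  (same call as traced above)
          -> return 3
          f(j=3) -> return 2  (same call as traced above)
        -> return 5
        f(j=4) -> return 3  (same call as traced above)
      -> return 8
      f(j=5) -> return 5  (same call as traced above)
    -> return 13
    f(j=6) -> return 8  (same call as traced above)
  -> return 21
  f(j=7) -> return 13  (same call as traced above)
-> return 34

call_count is incremented once per call, so count the calls in each subtree. Let C(j) = number of calls made by f(j).
C(0) = C(1) = 1 (base case, no recursion); C(j) = 1 + C(j - 1) + C(j - 2) otherwise.
C(2) = 1 + C(1) + C(0) = 1 + 1 + 1 = 3
C(3) = 1 + C(2) + C(1) = 1 + 3 + 1 = 5
C(4) = 1 + C(3) + C(2) = 1 + 5 + 3 = 9
C(5) = 1 + C(4) + C(3) = 1 + 9 + 5 = 15
C(6) = 1 + C(5) + C(4) = 1 + 15 + 9 = 25
C(7) = 1 + C(6) + C(5) = 1 + 25 + 15 = 41
C(8) = 1 + C(7) + C(6) = 1 + 41 + 25 = 67
C(9) = 1 + C(8) + C(7) = 1 + 67 + 41 = 109
call_count = C(9) = 109

Final answer: 109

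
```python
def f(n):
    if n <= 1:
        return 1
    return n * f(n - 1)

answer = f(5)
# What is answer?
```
Call trace:
f(n=5)
  f(n=4)
    f(n=3)
      f(n=2)
        f(n=1)
        -> return 1
      -> return 2
    -> return 6
  -> return 24
-> return 120

Final answer: 120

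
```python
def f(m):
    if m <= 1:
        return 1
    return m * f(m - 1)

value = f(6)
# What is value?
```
Call trace:
f(m=6)
  f(m=5)
    f(m=4)
      f(m=3)
        f(m=2)
          f(m=1)
          -> return 1
        -> return 2
      -> return 6
    -> return 24
  -> return 120
-> return 720

Final answer: 720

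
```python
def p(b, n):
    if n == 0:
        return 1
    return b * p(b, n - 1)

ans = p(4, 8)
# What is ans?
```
Call trace:
p(b=4, n=8)
  p(b=4, n=7)
    p(b=4, n=6)
      p(b=4, n=5)
        p(b=4, n=4)
          p(b=4, n=3)
            p(b=4, n=2)
              p(b=4, n=1)
                p(b=4, n=0)
                -> return 1
              -> return 4
            -> return 16
          -> return 64
        -> return 256
      -> return 1024
    -> return 4096
  -> return 16384
-> return 65536

Final answer: 65536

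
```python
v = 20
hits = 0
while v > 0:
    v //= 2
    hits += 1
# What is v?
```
Trace:
  v=20
  v=20, hits=0
  v=10, hits=1
  v=5, hits=2
  v=2, hits=3
  v=1, hits=4
  v=0, hits=5

Final answer: 0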